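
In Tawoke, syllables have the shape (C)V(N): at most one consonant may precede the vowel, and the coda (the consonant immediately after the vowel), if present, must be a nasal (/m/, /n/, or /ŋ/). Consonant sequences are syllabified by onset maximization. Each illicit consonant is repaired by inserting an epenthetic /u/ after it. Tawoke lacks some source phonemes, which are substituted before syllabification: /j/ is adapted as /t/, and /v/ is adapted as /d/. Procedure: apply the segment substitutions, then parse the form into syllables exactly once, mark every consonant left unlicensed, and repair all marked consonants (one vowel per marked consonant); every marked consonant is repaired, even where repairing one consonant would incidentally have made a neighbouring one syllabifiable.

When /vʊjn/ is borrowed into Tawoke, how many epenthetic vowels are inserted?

After substitution the input is /dʊtn/.
The unsyllabifiable consonants are /t/, /n/; each receives one epenthetic vowel.

2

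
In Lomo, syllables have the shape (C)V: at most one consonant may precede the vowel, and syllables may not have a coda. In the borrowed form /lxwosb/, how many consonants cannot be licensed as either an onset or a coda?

4

Under (C)V, the unsyllabifiable consonants are /l/, /x/, /s/, /b/ (no codas are permitted; onsets are limited to one consonant).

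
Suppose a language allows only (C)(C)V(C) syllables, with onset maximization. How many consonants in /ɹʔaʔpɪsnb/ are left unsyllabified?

The consonants /n/, /b/ cannot be parsed into a legal (C)(C)V(C) syllable (at most one coda consonant is licensed; onsets may contain at most 2 consonants).

2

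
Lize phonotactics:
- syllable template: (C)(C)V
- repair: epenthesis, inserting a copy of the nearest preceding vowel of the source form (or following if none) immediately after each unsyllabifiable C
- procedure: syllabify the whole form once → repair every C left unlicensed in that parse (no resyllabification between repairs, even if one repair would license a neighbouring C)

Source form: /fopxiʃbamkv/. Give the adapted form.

The consonants /m/, /k/, /v/ cannot be parsed into a legal (C)(C)V syllable (no codas are permitted; onsets may contain at most 2 consonants).
Each unlicensed consonant becomes the onset of a new syllable: /m/ → /ma/, /k/ → /ka/, /v/ → /va/.

fopxiʃbamakava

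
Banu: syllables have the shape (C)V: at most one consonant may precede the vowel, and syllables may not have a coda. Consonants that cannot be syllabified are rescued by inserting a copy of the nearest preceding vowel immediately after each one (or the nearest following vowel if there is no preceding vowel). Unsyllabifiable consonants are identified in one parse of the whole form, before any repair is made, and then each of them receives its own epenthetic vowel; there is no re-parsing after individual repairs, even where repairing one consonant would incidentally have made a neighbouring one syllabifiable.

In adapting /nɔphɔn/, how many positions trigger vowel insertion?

The unsyllabifiable consonants are /p/, /n/; each receives one epenthetic vowel.

2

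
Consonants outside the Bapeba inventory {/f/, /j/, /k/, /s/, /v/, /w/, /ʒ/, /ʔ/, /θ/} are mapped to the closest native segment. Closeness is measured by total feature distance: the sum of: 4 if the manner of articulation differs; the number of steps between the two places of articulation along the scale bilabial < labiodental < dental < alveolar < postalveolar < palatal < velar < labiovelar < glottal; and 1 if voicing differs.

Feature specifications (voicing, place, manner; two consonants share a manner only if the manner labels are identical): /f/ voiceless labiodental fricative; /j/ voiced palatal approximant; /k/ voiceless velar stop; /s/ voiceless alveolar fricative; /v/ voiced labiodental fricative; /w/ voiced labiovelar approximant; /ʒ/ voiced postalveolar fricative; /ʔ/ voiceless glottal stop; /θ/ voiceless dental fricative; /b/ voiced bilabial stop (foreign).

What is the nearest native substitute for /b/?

/v/ is closest: manner differs (stop→fricative, +4), place distance 1 (bilabial→labiodental), same voicing; total 5. Next closest is /f/ at distance 6.

v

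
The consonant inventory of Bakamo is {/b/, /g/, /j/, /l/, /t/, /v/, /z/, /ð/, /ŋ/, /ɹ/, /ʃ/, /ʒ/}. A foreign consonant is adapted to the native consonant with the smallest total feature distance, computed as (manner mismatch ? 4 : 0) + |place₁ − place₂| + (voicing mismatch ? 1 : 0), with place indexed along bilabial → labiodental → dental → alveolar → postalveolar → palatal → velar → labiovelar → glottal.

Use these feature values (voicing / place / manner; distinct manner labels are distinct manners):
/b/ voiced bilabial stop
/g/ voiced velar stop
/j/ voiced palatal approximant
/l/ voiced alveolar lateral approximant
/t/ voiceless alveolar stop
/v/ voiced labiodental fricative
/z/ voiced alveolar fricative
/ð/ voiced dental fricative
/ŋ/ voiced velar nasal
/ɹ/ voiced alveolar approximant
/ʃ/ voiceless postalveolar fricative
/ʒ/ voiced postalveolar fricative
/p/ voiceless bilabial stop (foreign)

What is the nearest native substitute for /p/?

/b/ is closest: same manner (stop), place distance 0 (bilabial→bilabial), voicing differs (+1); total 1. Next closest is /t/ at distance 3.

b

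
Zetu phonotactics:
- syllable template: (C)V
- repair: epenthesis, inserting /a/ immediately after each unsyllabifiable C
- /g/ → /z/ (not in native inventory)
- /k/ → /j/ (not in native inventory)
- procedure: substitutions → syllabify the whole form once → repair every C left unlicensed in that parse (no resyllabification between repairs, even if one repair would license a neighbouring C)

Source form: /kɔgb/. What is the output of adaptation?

Substitution: /k/ → /j/, /g/ → /z/, giving /jɔzb/.
Under (C)V, the unsyllabifiable consonants are /z/, /b/ (no codas are permitted; onsets are limited to one consonant).
Epenthesis after each stranded consonant: /z/ → /za/, /b/ → /ba/.

jɔzaba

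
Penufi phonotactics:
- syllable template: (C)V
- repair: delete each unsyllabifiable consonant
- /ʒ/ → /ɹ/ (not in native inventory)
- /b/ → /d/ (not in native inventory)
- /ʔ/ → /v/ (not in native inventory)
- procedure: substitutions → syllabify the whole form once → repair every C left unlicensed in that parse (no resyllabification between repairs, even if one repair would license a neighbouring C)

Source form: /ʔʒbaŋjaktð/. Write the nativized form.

Substitution: /ʔ/ → /v/, /ʒ/ → /ɹ/, /b/ → /d/, giving /vɹdaŋjaktð/.
Under (C)V, the unsyllabifiable consonants are /v/, /ɹ/, /ŋ/, /k/, /t/, /ð/ (no codas are permitted; onsets are limited to one consonant).
Deleting the stranded consonants removes /v/, /ɹ/, /ŋ/, /k/, /t/, /ð/.

daja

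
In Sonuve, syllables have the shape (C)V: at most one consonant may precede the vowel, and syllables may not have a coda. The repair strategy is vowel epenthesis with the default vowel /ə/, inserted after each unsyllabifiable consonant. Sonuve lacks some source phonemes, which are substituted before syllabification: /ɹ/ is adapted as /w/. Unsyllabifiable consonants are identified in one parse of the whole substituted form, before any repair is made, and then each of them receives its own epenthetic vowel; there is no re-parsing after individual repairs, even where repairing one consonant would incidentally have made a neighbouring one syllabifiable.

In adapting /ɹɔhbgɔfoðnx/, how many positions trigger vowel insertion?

After substitution the input is /wɔhbgɔfoðnx/.
The unsyllabifiable consonants are /h/, /b/, /ð/, /n/, /x/; each receives one epenthetic vowel.

5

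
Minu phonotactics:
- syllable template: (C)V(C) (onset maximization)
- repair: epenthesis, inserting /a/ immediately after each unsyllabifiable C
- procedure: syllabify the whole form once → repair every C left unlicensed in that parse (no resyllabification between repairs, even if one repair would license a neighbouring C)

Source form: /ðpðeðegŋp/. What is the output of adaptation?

Under (C)V(C), the unsyllabifiable consonants are /ð/, /p/, /ŋ/, /p/ (at most one coda consonant is licensed; onsets are limited to one consonant).
Each unlicensed consonant becomes the onset of a new syllable: /ð/ → /ða/, /p/ → /pa/, /ŋ/ → /ŋa/, /p/ → /pa/.

ðapaðeðegŋapa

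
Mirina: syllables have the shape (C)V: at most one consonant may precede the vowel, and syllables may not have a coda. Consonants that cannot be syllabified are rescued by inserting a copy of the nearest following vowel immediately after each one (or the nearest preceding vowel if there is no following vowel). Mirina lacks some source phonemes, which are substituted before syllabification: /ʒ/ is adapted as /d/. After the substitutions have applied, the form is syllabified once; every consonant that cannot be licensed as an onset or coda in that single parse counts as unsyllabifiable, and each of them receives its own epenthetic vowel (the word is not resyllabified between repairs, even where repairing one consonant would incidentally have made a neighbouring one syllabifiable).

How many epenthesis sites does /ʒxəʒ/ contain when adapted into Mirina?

After substitution the input is /dxəd/.
The unsyllabifiable consonants are /d/, /d/; each receives one epenthetic vowel.

2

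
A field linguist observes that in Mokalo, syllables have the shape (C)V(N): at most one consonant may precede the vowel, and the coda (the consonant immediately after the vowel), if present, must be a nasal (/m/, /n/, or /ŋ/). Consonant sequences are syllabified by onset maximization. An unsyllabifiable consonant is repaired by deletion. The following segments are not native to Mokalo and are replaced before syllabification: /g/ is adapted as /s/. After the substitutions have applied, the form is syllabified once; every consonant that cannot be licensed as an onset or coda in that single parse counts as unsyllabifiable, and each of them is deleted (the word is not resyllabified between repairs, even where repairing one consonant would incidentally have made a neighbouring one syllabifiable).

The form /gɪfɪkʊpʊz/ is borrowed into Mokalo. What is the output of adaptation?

Substitution: /g/ → /s/, giving /sɪfɪkʊpʊz/.
Syllabifying with onset maximization leaves /z/ stranded (only a nasal (/m/, /n/, or /ŋ/) is licensed in coda position; onsets are limited to one consonant).
Deleting the stranded consonants removes /z/.

sɪfɪkʊpʊ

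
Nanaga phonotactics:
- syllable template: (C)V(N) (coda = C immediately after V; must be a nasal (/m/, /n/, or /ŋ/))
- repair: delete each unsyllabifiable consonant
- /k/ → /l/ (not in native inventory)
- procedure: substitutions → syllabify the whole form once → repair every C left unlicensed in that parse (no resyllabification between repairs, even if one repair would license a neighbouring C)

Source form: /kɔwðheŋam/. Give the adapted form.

Substitution: /k/ → /l/, giving /lɔwðheŋam/.
Syllabifying with onset maximization leaves /w/, /ð/ stranded (only a nasal (/m/, /n/, or /ŋ/) is licensed in coda position; onsets are limited to one consonant).
Each unlicensed consonant is deleted: /w/, /ð/.

lɔheŋam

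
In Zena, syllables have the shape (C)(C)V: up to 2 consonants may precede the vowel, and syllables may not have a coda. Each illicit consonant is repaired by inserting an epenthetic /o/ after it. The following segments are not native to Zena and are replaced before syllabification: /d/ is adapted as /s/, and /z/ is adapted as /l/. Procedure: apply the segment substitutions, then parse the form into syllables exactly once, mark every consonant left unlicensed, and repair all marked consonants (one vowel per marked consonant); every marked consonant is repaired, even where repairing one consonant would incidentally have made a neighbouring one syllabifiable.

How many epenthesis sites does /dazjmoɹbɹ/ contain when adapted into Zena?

4

After substitution the input is /saljmoɹbɹ/.
The unsyllabifiable consonants are /l/, /ɹ/, /b/, /ɹ/; each receives one epenthetic vowel.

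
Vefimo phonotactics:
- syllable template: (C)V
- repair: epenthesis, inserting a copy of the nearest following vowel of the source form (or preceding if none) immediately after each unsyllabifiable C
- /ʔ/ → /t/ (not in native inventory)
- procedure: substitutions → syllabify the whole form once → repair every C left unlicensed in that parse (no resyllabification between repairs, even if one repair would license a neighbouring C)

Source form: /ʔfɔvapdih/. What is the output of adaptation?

tɔfɔvapidihi

Substitution: /ʔ/ → /t/, giving /tfɔvapdih/.
Under (C)V, the unsyllabifiable consonants are /t/, /p/, /h/ (no codas are permitted; onsets are limited to one consonant).
Each unlicensed consonant becomes the onset of a new syllable: /t/ → /tɔ/, /p/ → /pi/, /h/ → /hi/.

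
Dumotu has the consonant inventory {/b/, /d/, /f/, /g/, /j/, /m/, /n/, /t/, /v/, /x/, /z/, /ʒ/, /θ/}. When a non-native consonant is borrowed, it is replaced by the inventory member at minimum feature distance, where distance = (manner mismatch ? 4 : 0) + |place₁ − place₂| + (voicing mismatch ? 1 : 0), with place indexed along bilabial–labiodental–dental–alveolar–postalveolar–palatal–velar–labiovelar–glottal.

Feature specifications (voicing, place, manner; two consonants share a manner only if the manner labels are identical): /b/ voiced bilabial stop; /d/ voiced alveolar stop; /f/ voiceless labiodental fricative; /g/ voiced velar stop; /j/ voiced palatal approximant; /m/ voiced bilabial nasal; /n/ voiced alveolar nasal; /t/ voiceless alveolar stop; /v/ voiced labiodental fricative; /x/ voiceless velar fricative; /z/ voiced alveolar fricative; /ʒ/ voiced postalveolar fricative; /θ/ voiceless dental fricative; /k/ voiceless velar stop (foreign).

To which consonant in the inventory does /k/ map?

g

/g/ is closest: same manner (stop), place distance 0 (velar→velar), voicing differs (+1); total 1. Next closest is /t/ at distance 3.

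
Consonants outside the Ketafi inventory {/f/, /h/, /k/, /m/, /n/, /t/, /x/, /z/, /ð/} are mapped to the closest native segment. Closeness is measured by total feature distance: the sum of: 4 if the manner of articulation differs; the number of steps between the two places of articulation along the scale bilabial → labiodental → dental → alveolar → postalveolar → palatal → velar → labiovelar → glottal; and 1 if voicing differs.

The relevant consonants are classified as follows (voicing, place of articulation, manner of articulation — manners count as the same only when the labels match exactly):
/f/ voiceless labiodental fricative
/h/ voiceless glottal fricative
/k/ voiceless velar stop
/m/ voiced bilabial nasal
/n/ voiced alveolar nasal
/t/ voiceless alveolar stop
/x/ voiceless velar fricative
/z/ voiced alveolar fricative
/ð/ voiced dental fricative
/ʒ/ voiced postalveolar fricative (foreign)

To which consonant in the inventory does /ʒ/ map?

/z/ is closest: same manner (fricative), place distance 1 (postalveolar→alveolar), same voicing; total 1. Next closest is /ð/ at distance 2.

z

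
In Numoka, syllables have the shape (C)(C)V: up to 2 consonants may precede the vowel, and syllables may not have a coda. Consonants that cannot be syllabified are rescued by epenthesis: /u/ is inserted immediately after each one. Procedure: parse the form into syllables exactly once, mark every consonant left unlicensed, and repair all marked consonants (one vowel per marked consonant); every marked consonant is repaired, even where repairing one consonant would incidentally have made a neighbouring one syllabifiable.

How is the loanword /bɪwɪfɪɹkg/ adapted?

bɪwɪfɪɹukugu

Under (C)(C)V, the unsyllabifiable consonants are /ɹ/, /k/, /g/ (no codas are permitted; onsets may contain at most 2 consonants).
Each unlicensed consonant becomes the onset of a new syllable: /ɹ/ → /ɹu/, /k/ → /ku/, /g/ → /gu/.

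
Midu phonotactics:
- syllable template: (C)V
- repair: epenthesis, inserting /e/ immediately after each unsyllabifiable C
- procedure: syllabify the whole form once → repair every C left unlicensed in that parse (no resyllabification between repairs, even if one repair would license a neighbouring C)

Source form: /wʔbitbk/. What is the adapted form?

weʔebitebeke

Syllabifying with onset maximization leaves /w/, /ʔ/, /t/, /b/, /k/ stranded (no codas are permitted; onsets are limited to one consonant).
Epenthesis after each stranded consonant: /w/ → /we/, /ʔ/ → /ʔe/, /t/ → /te/, /b/ → /be/, /k/ → /ke/.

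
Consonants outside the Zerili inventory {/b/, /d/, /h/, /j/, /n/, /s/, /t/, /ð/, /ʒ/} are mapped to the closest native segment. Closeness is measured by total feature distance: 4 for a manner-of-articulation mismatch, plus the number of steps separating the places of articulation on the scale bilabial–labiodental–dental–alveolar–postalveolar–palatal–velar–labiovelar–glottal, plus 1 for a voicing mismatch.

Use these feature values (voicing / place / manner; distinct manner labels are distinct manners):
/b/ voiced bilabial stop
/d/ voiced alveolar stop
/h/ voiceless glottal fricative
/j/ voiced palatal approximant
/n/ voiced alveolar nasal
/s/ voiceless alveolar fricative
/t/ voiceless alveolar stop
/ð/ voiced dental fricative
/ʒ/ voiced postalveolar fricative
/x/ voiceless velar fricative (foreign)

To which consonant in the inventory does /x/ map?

/h/ is closest: same manner (fricative), place distance 2 (velar→glottal), same voicing; total 2. Next closest is /s/ at distance 3.

h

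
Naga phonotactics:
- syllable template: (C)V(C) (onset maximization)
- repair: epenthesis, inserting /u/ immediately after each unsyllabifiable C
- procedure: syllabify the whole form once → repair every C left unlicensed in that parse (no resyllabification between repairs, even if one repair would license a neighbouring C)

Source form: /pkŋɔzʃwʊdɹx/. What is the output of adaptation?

pukuŋɔzʃuwʊdɹuxu

Syllabifying with onset maximization leaves /p/, /k/, /ʃ/, /ɹ/, /x/ stranded (at most one coda consonant is licensed; onsets are limited to one consonant).
Inserting the epenthetic vowel yields /p/ → /pu/, /k/ → /ku/, /ʃ/ → /ʃu/, /ɹ/ → /ɹu/, /x/ → /xu/.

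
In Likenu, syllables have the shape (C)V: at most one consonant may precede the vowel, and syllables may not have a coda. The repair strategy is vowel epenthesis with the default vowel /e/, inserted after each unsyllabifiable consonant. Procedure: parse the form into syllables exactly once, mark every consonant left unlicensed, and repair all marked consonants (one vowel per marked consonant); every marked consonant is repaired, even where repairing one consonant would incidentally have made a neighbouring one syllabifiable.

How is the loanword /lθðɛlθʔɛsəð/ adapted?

leθeðɛleθeʔɛsəðe

Under (C)V, the unsyllabifiable consonants are /l/, /θ/, /l/, /θ/, /ð/ (no codas are permitted; onsets are limited to one consonant).
Each unlicensed consonant becomes the onset of a new syllable: /l/ → /le/, /θ/ → /θe/, /l/ → /le/, /θ/ → /θe/, /ð/ → /ðe/.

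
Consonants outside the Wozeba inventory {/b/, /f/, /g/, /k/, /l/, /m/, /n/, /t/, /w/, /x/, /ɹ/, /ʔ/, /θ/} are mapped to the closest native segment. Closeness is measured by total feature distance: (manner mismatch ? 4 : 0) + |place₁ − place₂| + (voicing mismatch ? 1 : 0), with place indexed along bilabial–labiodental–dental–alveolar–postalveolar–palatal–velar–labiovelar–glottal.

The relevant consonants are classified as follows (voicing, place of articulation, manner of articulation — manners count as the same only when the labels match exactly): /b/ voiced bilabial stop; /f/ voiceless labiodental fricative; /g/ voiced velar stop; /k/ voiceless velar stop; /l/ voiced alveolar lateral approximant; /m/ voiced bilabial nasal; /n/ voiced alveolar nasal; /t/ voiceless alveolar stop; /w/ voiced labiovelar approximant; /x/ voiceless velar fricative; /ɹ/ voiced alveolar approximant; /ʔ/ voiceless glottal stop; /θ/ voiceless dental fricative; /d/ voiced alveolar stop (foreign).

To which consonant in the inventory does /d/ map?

t

/t/ is closest: same manner (stop), place distance 0 (alveolar→alveolar), voicing differs (+1); total 1. Next closest is /b/ at distance 3.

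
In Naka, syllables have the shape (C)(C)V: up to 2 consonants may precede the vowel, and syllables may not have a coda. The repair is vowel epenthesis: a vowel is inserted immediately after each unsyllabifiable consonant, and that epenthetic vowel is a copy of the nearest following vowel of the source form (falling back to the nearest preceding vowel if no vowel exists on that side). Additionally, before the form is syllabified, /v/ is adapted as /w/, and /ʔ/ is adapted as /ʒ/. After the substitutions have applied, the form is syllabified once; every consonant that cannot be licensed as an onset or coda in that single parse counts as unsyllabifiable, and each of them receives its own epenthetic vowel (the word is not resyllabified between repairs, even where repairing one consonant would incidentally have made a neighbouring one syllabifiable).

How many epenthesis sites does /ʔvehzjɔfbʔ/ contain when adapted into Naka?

4

After substitution the input is /ʒwehzjɔfbʒ/.
The unsyllabifiable consonants are /h/, /f/, /b/, /ʒ/; each receives one epenthetic vowel.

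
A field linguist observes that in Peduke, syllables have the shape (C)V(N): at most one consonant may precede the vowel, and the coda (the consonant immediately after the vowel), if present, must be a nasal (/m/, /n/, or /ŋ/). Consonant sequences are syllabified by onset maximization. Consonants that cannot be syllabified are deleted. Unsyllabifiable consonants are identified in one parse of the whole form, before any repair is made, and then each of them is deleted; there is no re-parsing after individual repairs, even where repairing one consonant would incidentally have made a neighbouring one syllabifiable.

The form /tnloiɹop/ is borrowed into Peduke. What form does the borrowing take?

loiɹo

The consonants /t/, /n/, /p/ cannot be parsed into a legal (C)V(N) syllable (only a nasal (/m/, /n/, or /ŋ/) is licensed in coda position; onsets are limited to one consonant).
Deleting the stranded consonants removes /t/, /n/, /p/.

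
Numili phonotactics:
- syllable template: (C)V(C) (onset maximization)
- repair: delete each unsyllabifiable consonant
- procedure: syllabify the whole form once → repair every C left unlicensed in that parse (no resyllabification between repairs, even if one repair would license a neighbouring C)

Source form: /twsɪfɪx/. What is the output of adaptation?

sɪfɪx

The consonants /t/, /w/ cannot be parsed into a legal (C)V(C) syllable (at most one coda consonant is licensed; onsets are limited to one consonant).
Deleting the stranded consonants removes /t/, /w/.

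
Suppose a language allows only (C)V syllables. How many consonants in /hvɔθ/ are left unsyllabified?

Syllabifying with onset maximization leaves /h/, /θ/ stranded (no codas are permitted; onsets are limited to one consonant).

2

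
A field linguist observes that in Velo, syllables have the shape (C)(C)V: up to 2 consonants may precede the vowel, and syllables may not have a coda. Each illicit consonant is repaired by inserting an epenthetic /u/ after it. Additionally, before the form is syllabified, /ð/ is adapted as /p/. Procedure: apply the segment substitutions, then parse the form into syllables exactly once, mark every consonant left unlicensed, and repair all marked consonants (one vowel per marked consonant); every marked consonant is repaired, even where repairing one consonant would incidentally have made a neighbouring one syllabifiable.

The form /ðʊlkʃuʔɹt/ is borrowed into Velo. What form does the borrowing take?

pʊlukʃuʔuɹutu

Substitution: /ð/ → /p/, giving /pʊlkʃuʔɹt/.
Under (C)(C)V, the unsyllabifiable consonants are /l/, /ʔ/, /ɹ/, /t/ (no codas are permitted; onsets may contain at most 2 consonants).
Epenthesis after each stranded consonant: /l/ → /lu/, /ʔ/ → /ʔu/, /ɹ/ → /ɹu/, /t/ → /tu/.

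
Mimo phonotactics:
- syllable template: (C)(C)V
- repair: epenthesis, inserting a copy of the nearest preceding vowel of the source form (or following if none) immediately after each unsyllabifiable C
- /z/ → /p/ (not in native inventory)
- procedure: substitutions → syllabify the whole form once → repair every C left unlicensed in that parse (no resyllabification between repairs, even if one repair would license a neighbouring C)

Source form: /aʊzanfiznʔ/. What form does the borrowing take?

Substitution: /z/ → /p/, giving /aʊpanfipnʔ/.
Under (C)(C)V, the unsyllabifiable consonants are /p/, /n/, /ʔ/ (no codas are permitted; onsets may contain at most 2 consonants).
Inserting the epenthetic vowel yields /p/ → /pi/, /n/ → /ni/, /ʔ/ → /ʔi/.

aʊpanfipiniʔi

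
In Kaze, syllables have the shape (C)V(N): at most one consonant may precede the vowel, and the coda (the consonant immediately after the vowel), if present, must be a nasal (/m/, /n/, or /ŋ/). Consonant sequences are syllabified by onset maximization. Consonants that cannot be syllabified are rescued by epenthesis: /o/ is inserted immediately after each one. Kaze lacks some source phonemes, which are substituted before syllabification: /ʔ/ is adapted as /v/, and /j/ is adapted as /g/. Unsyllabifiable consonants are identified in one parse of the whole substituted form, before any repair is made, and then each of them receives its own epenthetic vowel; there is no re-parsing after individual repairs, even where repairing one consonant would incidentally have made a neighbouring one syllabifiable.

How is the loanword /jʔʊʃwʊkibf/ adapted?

govʊʃowʊkibofo

Substitution: /j/ → /g/, /ʔ/ → /v/, giving /gvʊʃwʊkibf/.
The consonants /g/, /ʃ/, /b/, /f/ cannot be parsed into a legal (C)V(N) syllable (only a nasal (/m/, /n/, or /ŋ/) is licensed in coda position; onsets are limited to one consonant).
Inserting the epenthetic vowel yields /g/ → /go/, /ʃ/ → /ʃo/, /b/ → /bo/, /f/ → /fo/.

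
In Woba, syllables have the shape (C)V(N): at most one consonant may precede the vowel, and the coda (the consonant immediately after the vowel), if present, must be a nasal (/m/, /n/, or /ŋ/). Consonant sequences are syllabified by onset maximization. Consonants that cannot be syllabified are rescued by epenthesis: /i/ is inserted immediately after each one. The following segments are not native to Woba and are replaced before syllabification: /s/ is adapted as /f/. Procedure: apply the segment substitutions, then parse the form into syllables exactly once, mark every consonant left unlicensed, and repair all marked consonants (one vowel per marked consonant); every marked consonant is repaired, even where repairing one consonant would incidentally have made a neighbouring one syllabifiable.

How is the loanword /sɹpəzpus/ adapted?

fiɹipəzipufi

Substitution: /s/ → /f/, giving /fɹpəzpuf/.
The consonants /f/, /ɹ/, /z/, /f/ cannot be parsed into a legal (C)V(N) syllable (only a nasal (/m/, /n/, or /ŋ/) is licensed in coda position; onsets are limited to one consonant).
Epenthesis after each stranded consonant: /f/ → /fi/, /ɹ/ → /ɹi/, /z/ → /zi/, /f/ → /fi/.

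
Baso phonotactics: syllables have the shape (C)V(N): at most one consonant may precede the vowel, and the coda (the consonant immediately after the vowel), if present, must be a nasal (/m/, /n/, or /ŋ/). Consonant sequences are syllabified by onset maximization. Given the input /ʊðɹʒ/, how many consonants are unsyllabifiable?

3

The consonants /ð/, /ɹ/, /ʒ/ cannot be parsed into a legal (C)V(N) syllable (only a nasal (/m/, /n/, or /ŋ/) is licensed in coda position; onsets are limited to one consonant).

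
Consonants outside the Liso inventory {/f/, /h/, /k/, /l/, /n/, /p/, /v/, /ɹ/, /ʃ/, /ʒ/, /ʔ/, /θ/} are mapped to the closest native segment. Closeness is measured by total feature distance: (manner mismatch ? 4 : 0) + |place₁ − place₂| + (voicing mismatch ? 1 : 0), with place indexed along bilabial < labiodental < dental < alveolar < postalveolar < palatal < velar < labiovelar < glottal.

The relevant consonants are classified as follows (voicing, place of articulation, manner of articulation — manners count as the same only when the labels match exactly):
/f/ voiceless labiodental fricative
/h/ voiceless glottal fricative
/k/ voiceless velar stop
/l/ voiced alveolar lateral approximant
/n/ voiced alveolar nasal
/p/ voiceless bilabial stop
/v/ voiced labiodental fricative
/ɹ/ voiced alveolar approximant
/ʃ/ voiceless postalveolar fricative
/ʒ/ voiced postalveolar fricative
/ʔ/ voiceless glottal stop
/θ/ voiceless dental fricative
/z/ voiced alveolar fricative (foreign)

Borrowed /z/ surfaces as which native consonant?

/ʒ/ is closest: same manner (fricative), place distance 1 (alveolar→postalveolar), same voicing; total 1. Next closest is /v/ at distance 2.

ʒ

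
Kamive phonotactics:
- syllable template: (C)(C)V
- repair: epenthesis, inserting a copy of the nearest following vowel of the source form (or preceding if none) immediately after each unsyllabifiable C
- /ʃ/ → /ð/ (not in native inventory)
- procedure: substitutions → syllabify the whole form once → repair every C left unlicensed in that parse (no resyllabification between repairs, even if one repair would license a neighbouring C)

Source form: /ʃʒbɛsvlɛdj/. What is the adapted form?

Substitution: /ʃ/ → /ð/, giving /ðʒbɛsvlɛdj/.
Syllabifying with onset maximization leaves /ð/, /s/, /d/, /j/ stranded (no codas are permitted; onsets may contain at most 2 consonants).
Inserting the epenthetic vowel yields /ð/ → /ðɛ/, /s/ → /sɛ/, /d/ → /dɛ/, /j/ → /jɛ/.

ðɛʒbɛsɛvlɛdɛjɛ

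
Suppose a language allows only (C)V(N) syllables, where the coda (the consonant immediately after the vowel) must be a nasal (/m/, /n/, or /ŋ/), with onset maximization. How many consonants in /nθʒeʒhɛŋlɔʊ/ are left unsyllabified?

Under (C)V(N), the unsyllabifiable consonants are /n/, /θ/, /ʒ/ (only a nasal (/m/, /n/, or /ŋ/) is licensed in coda position; onsets are limited to one consonant).

3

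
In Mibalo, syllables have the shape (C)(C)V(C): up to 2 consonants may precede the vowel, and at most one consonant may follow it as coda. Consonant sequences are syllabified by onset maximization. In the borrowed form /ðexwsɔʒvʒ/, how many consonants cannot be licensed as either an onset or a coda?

Syllabifying with onset maximization leaves /v/, /ʒ/ stranded (at most one coda consonant is licensed; onsets may contain at most 2 consonants).

2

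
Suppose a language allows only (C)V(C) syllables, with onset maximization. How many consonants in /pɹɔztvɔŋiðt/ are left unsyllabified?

3

Syllabifying with onset maximization leaves /p/, /t/, /t/ stranded (at most one coda consonant is licensed; onsets are limited to one consonant).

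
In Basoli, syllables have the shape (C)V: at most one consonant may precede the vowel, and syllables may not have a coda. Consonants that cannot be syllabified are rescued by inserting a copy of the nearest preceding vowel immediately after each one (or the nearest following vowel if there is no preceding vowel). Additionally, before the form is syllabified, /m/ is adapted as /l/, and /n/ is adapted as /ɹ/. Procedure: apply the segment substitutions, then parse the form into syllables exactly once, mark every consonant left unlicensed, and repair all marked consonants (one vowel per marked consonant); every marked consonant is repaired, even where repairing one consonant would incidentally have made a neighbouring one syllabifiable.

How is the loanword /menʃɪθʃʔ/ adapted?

Substitution: /m/ → /l/, /n/ → /ɹ/, giving /leɹʃɪθʃʔ/.
Under (C)V, the unsyllabifiable consonants are /ɹ/, /θ/, /ʃ/, /ʔ/ (no codas are permitted; onsets are limited to one consonant).
Epenthesis after each stranded consonant: /ɹ/ → /ɹe/, /θ/ → /θɪ/, /ʃ/ → /ʃɪ/, /ʔ/ → /ʔɪ/.

leɹeʃɪθɪʃɪʔɪ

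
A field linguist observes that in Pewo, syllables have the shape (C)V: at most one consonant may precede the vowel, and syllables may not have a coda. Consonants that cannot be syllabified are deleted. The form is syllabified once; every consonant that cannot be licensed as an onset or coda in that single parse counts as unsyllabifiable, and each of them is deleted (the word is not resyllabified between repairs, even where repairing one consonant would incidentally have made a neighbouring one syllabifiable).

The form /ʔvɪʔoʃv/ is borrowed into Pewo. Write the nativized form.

vɪʔo

Syllabifying with onset maximization leaves /ʔ/, /ʃ/, /v/ stranded (no codas are permitted; onsets are limited to one consonant).
Deletion applies to /ʔ/, /ʃ/, /v/.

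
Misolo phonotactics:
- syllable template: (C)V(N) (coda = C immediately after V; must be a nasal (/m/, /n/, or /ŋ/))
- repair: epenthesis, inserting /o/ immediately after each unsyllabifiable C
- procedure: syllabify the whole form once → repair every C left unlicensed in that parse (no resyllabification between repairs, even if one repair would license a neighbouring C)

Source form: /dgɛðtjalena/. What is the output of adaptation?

Under (C)V(N), the unsyllabifiable consonants are /d/, /ð/, /t/ (only a nasal (/m/, /n/, or /ŋ/) is licensed in coda position; onsets are limited to one consonant).
Each unlicensed consonant becomes the onset of a new syllable: /d/ → /do/, /ð/ → /ðo/, /t/ → /to/.

dogɛðotojalena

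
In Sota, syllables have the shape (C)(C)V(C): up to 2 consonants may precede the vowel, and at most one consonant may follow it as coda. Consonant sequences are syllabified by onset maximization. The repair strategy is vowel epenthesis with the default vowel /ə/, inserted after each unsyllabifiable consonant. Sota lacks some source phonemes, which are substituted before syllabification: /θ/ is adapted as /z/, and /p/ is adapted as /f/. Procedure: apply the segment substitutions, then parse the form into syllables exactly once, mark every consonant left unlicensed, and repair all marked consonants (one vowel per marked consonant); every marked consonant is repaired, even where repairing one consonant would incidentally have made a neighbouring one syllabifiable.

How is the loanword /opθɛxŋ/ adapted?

ofzɛxŋə

Substitution: /p/ → /f/, /θ/ → /z/, giving /ofzɛxŋ/.
Syllabifying with onset maximization leaves /ŋ/ stranded (at most one coda consonant is licensed; onsets may contain at most 2 consonants).
Inserting the epenthetic vowel yields /ŋ/ → /ŋə/.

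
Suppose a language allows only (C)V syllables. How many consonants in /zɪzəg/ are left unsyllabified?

1

Syllabifying with onset maximization leaves /g/ stranded (no codas are permitted; onsets are limited to one consonant).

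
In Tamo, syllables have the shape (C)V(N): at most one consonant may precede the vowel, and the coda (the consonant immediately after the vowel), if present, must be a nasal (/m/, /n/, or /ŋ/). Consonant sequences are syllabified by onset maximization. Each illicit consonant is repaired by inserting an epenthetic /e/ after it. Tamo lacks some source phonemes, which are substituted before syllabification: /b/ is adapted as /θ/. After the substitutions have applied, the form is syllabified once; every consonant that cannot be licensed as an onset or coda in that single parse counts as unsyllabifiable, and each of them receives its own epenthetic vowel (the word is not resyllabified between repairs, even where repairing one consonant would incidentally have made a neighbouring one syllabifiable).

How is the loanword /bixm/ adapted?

Substitution: /b/ → /θ/, giving /θixm/.
Syllabifying with onset maximization leaves /x/, /m/ stranded (only a nasal (/m/, /n/, or /ŋ/) is licensed in coda position; onsets are limited to one consonant).
Inserting the epenthetic vowel yields /x/ → /xe/, /m/ → /me/.

θixeme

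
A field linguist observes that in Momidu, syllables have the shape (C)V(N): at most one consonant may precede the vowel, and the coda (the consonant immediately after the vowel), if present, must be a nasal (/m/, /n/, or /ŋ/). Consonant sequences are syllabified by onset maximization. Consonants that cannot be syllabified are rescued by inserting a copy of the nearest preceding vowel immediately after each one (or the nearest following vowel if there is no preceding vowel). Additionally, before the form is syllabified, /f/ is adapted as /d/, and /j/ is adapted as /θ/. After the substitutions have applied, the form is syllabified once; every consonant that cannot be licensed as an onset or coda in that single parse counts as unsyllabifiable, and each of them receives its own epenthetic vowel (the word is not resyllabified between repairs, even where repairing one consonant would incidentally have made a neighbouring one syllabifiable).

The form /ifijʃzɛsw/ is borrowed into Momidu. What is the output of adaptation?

idiθiʃizɛsɛwɛ

Substitution: /f/ → /d/, /j/ → /θ/, giving /idiθʃzɛsw/.
Under (C)V(N), the unsyllabifiable consonants are /θ/, /ʃ/, /s/, /w/ (only a nasal (/m/, /n/, or /ŋ/) is licensed in coda position; onsets are limited to one consonant).
Epenthesis after each stranded consonant: /θ/ → /θi/, /ʃ/ → /ʃi/, /s/ → /sɛ/, /w/ → /wɛ/.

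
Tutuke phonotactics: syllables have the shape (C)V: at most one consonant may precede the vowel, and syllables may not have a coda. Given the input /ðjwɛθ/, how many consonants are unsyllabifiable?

3

Syllabifying with onset maximization leaves /ð/, /j/, /θ/ stranded (no codas are permitted; onsets are limited to one consonant).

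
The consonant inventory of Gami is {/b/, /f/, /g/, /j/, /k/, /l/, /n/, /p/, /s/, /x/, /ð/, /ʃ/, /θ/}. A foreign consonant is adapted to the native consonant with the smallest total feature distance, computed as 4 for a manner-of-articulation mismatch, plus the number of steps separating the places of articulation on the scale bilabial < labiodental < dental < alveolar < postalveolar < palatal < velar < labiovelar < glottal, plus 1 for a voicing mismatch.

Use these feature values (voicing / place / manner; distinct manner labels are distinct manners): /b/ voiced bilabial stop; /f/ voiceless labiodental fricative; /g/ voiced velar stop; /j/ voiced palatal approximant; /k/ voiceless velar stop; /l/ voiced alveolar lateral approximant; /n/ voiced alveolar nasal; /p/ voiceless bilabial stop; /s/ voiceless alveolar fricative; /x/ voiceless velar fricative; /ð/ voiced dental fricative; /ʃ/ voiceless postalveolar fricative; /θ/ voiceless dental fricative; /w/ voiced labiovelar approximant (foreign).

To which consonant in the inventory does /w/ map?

/j/ is closest: same manner (approximant), place distance 2 (labiovelar→palatal), same voicing; total 2. Next closest is /g/ at distance 5.

j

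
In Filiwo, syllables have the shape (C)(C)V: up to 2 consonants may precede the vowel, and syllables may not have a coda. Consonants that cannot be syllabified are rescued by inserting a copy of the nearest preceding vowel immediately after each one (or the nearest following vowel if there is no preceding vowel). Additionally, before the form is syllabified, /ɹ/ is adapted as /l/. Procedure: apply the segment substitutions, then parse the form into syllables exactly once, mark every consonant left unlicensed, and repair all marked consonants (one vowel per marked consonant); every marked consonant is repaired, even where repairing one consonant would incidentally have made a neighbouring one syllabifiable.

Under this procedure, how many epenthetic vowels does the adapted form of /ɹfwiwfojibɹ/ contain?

After substitution the input is /lfwiwfojibl/.
The unsyllabifiable consonants are /l/, /b/, /l/; each receives one epenthetic vowel.

3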